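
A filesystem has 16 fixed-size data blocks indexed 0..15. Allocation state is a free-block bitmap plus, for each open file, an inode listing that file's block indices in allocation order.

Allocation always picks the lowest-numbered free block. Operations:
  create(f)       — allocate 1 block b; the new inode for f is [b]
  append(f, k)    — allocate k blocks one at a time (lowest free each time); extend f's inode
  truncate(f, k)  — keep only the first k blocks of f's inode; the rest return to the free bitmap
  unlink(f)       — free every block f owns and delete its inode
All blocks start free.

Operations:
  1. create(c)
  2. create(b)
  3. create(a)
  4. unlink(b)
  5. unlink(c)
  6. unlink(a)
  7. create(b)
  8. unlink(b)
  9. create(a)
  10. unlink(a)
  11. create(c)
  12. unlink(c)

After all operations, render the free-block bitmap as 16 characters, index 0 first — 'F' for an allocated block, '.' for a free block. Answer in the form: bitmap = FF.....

bitmap = ................

after create(c) → c:[0]  free=[F...............]
after create(b) → b:[1], c:[0]  free=[FF..............]
after create(a) → a:[2], b:[1], c:[0]  free=[FFF.............]
after unlink(b) → a:[2], c:[0]  free=[F.F.............]
after unlink(c) → a:[2]  free=[..F.............]
after unlink(a) →   free=[................]
after create(b) → b:[0]  free=[F...............]
after unlink(b) →   free=[................]
after create(a) → a:[0]  free=[F...............]
after unlink(a) →   free=[................]
after create(c) → c:[0]  free=[F...............]
after unlink(c) →   free=[................]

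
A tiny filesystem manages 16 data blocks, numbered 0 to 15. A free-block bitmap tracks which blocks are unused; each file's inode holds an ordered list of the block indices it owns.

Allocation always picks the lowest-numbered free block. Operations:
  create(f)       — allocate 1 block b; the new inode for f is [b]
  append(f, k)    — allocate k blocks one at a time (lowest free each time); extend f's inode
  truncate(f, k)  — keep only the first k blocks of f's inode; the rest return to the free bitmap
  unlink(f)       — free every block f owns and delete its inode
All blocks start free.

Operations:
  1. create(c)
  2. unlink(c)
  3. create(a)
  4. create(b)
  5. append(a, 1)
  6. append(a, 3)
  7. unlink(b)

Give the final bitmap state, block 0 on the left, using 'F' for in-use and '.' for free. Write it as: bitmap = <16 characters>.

after create(c) → c:[0]  free=[F...............]
after unlink(c) →   free=[................]
after create(a) → a:[0]  free=[F...............]
after create(b) → a:[0], b:[1]  free=[FF..............]
after append(a, 1) → a:[0, 2], b:[1]  free=[FFF.............]
after append(a, 3) → a:[0, 2, 3, 4, 5], b:[1]  free=[FFFFFF..........]
after unlink(b) → a:[0, 2, 3, 4, 5]  free=[F.FFFF..........]

bitmap = F.FFFF..........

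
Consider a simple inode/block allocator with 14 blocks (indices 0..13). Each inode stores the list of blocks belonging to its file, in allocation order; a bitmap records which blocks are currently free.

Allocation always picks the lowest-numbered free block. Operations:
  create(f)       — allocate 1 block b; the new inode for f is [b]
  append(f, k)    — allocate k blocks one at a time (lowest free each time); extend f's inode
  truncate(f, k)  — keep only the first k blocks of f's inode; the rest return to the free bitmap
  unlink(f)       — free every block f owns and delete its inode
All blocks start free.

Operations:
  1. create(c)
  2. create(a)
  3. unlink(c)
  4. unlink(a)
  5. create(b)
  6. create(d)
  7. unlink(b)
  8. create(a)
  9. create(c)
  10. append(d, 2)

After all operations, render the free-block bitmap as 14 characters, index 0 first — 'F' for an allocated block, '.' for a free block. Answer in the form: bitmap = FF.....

[1] create(c) — c=0 (map F.............)
[2] create(a) — a=1 c=0 (map FF............)
[3] unlink(c) — a=1 (map .F............)
[4] unlink(a) —  (map ..............)
[5] create(b) — b=0 (map F.............)
[6] create(d) — b=0 d=1 (map FF............)
[7] unlink(b) — d=1 (map .F............)
[8] create(a) — a=0 d=1 (map FF............)
[9] create(c) — a=0 c=2 d=1 (map FFF...........)
[10] append(d, 2) — a=0 c=2 d=1,3,4 (map FFFFF.........)

bitmap = FFFFF.........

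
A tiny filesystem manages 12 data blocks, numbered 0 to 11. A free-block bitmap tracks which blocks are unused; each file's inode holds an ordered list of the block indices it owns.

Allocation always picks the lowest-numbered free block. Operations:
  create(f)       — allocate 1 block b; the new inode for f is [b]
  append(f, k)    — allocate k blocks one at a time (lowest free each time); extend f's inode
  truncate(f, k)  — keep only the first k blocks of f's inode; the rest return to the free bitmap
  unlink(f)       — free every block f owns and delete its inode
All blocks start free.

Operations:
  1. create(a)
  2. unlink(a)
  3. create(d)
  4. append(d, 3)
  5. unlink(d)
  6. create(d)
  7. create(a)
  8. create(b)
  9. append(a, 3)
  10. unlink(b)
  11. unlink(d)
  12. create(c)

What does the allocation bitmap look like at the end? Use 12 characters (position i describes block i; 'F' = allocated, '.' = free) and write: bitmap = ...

[1] create(a) — a=0 (map F...........)
[2] unlink(a) —  (map ............)
[3] create(d) — d=0 (map F...........)
[4] append(d, 3) — d=0,1,2,3 (map FFFF........)
[5] unlink(d) —  (map ............)
[6] create(d) — d=0 (map F...........)
[7] create(a) — a=1 d=0 (map FF..........)
[8] create(b) — a=1 b=2 d=0 (map FFF.........)
[9] append(a, 3) — a=1,3,4,5 b=2 d=0 (map FFFFFF......)
[10] unlink(b) — a=1,3,4,5 d=0 (map FF.FFF......)
[11] unlink(d) — a=1,3,4,5 (map .F.FFF......)
[12] create(c) — a=1,3,4,5 c=0 (map FF.FFF......)

bitmap = FF.FFF......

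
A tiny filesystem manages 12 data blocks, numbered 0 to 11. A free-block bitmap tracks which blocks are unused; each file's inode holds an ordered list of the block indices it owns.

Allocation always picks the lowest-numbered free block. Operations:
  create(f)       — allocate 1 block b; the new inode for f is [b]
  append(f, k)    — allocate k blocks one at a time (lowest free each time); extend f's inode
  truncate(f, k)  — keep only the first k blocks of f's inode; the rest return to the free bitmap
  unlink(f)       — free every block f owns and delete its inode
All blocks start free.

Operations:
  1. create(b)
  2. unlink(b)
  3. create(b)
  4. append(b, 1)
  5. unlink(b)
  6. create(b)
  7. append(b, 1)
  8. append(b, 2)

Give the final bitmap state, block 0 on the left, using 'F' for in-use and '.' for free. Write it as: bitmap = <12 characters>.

[1] create(b) — b=0 (map F...........)
[2] unlink(b) —  (map ............)
[3] create(b) — b=0 (map F...........)
[4] append(b, 1) — b=0,1 (map FF..........)
[5] unlink(b) —  (map ............)
[6] create(b) — b=0 (map F...........)
[7] append(b, 1) — b=0,1 (map FF..........)
[8] append(b, 2) — b=0,1,2,3 (map FFFF........)

bitmap = FFFF........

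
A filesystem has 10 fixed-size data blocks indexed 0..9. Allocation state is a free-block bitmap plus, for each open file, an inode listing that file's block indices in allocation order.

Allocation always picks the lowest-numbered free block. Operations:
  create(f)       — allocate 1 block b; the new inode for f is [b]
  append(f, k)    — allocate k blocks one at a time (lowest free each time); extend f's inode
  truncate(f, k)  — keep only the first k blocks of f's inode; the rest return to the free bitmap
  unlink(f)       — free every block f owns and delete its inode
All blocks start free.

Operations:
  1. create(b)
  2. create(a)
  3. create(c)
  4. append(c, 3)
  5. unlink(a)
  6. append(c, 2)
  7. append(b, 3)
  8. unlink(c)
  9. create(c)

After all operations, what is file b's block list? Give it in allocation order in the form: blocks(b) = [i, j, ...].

  1. create(b)  ⇒  F.........  {b→[0]}
  2. create(a)  ⇒  FF........  {a→[1]; b→[0]}
  3. create(c)  ⇒  FFF.......  {a→[1]; b→[0]; c→[2]}
  4. append(c, 3)  ⇒  FFFFFF....  {a→[1]; b→[0]; c→[2, 3, 4, 5]}
  5. unlink(a)  ⇒  F.FFFF....  {b→[0]; c→[2, 3, 4, 5]}
  6. append(c, 2)  ⇒  FFFFFFF...  {b→[0]; c→[2, 3, 4, 5, 1, 6]}
  7. append(b, 3)  ⇒  FFFFFFFFFF  {b→[0, 7, 8, 9]; c→[2, 3, 4, 5, 1, 6]}
  8. unlink(c)  ⇒  F......FFF  {b→[0, 7, 8, 9]}
  9. create(c)  ⇒  FF.....FFF  {b→[0, 7, 8, 9]; c→[1]}

blocks(b) = [0, 7, 8, 9]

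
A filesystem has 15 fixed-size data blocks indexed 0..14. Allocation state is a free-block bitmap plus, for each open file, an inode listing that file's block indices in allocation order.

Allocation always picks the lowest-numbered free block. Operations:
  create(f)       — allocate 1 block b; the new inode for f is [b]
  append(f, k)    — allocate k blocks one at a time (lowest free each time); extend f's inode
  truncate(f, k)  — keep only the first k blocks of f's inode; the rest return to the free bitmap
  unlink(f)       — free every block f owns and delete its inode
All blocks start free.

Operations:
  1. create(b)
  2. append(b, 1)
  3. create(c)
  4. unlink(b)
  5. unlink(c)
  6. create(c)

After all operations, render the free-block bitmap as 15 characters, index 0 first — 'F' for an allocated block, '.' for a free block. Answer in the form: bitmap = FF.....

bitmap = F..............

  1. create(b)  ⇒  F..............  {b→[0]}
  2. append(b, 1)  ⇒  FF.............  {b→[0, 1]}
  3. create(c)  ⇒  FFF............  {b→[0, 1]; c→[2]}
  4. unlink(b)  ⇒  ..F............  {c→[2]}
  5. unlink(c)  ⇒  ...............  {}
  6. create(c)  ⇒  F..............  {c→[0]}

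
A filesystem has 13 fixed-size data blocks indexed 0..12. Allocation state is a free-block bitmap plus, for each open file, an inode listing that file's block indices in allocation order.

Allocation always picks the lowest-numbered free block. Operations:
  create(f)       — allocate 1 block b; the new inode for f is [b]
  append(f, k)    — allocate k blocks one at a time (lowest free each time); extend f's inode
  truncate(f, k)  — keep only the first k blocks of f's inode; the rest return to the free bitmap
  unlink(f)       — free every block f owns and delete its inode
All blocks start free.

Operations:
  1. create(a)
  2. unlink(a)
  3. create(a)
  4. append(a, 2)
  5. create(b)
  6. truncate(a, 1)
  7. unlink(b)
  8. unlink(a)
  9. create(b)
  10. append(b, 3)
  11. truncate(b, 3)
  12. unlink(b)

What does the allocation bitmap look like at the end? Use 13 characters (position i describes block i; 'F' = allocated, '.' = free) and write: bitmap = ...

bitmap = .............

after create(a) → a:[0]  free=[F............]
after unlink(a) →   free=[.............]
after create(a) → a:[0]  free=[F............]
after append(a, 2) → a:[0, 1, 2]  free=[FFF..........]
after create(b) → a:[0, 1, 2], b:[3]  free=[FFFF.........]
after truncate(a, 1) → a:[0], b:[3]  free=[F..F.........]
after unlink(b) → a:[0]  free=[F............]
after unlink(a) →   free=[.............]
after create(b) → b:[0]  free=[F............]
after append(b, 3) → b:[0, 1, 2, 3]  free=[FFFF.........]
after truncate(b, 3) → b:[0, 1, 2]  free=[FFF..........]
after unlink(b) →   free=[.............]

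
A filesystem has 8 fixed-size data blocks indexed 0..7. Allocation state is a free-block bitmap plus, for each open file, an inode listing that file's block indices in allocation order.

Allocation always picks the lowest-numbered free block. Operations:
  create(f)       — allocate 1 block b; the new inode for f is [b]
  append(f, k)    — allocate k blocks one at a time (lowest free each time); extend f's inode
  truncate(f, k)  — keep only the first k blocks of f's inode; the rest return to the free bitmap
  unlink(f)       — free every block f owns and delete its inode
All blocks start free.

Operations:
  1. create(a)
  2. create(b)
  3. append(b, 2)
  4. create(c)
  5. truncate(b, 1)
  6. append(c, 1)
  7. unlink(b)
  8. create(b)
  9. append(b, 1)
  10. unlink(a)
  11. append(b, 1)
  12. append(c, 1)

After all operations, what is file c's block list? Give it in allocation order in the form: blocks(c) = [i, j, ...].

create(a): bitmap=F....... | a=[0]
create(b): bitmap=FF...... | a=[0] b=[1]
append(b, 2): bitmap=FFFF.... | a=[0] b=[1, 2, 3]
create(c): bitmap=FFFFF... | a=[0] b=[1, 2, 3] c=[4]
truncate(b, 1): bitmap=FF..F... | a=[0] b=[1] c=[4]
append(c, 1): bitmap=FFF.F... | a=[0] b=[1] c=[4, 2]
unlink(b): bitmap=F.F.F... | a=[0] c=[4, 2]
create(b): bitmap=FFF.F... | a=[0] b=[1] c=[4, 2]
append(b, 1): bitmap=FFFFF... | a=[0] b=[1, 3] c=[4, 2]
unlink(a): bitmap=.FFFF... | b=[1, 3] c=[4, 2]
append(b, 1): bitmap=FFFFF... | b=[1, 3, 0] c=[4, 2]
append(c, 1): bitmap=FFFFFF.. | b=[1, 3, 0] c=[4, 2, 5]

blocks(c) = [4, 2, 5]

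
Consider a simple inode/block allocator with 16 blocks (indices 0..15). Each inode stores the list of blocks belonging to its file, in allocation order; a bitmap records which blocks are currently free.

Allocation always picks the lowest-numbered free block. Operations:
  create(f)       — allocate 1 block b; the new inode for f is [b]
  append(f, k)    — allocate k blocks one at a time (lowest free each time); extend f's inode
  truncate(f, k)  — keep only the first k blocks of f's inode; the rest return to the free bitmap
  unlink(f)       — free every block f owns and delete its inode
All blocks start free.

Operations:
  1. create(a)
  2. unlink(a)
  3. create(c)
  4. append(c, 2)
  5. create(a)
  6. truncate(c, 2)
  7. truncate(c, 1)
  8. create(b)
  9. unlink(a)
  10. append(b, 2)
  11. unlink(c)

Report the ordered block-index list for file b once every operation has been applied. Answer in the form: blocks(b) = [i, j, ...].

blocks(b) = [1, 2, 3]

  1. create(a)  ⇒  F...............  {a→[0]}
  2. unlink(a)  ⇒  ................  {}
  3. create(c)  ⇒  F...............  {c→[0]}
  4. append(c, 2)  ⇒  FFF.............  {c→[0, 1, 2]}
  5. create(a)  ⇒  FFFF............  {a→[3]; c→[0, 1, 2]}
  6. truncate(c, 2)  ⇒  FF.F............  {a→[3]; c→[0, 1]}
  7. truncate(c, 1)  ⇒  F..F............  {a→[3]; c→[0]}
  8. create(b)  ⇒  FF.F............  {a→[3]; b→[1]; c→[0]}
  9. unlink(a)  ⇒  FF..............  {b→[1]; c→[0]}
  10. append(b, 2)  ⇒  FFFF............  {b→[1, 2, 3]; c→[0]}
  11. unlink(c)  ⇒  .FFF............  {b→[1, 2, 3]}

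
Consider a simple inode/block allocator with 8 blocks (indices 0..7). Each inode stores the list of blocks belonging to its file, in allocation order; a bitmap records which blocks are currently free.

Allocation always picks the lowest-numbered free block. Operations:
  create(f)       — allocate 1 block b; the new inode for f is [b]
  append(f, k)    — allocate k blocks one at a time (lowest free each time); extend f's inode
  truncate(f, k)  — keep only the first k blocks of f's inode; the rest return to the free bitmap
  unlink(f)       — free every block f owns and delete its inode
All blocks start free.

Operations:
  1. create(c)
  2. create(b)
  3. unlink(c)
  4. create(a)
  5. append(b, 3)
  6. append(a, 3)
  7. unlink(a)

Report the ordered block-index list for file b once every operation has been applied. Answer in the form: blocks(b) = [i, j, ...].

blocks(b) = [1, 2, 3, 4]

after create(c) → c:[0]  free=[F.......]
after create(b) → b:[1], c:[0]  free=[FF......]
after unlink(c) → b:[1]  free=[.F......]
after create(a) → a:[0], b:[1]  free=[FF......]
after append(b, 3) → a:[0], b:[1, 2, 3, 4]  free=[FFFFF...]
after append(a, 3) → a:[0, 5, 6, 7], b:[1, 2, 3, 4]  free=[FFFFFFFF]
after unlink(a) → b:[1, 2, 3, 4]  free=[.FFFF...]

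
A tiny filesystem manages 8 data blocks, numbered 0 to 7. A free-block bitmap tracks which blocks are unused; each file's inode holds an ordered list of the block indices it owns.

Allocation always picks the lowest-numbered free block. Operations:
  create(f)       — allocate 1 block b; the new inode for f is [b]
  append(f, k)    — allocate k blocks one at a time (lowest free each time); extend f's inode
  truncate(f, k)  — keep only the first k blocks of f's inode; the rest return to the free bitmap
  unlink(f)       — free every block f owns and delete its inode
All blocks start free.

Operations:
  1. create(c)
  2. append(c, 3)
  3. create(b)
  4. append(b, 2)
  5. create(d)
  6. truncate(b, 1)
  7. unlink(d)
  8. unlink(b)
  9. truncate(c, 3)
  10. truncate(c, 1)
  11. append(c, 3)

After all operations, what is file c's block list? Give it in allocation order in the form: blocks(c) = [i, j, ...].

blocks(c) = [0, 1, 2, 3]

  1. create(c)  ⇒  F.......  {c→[0]}
  2. append(c, 3)  ⇒  FFFF....  {c→[0, 1, 2, 3]}
  3. create(b)  ⇒  FFFFF...  {b→[4]; c→[0, 1, 2, 3]}
  4. append(b, 2)  ⇒  FFFFFFF.  {b→[4, 5, 6]; c→[0, 1, 2, 3]}
  5. create(d)  ⇒  FFFFFFFF  {b→[4, 5, 6]; c→[0, 1, 2, 3]; d→[7]}
  6. truncate(b, 1)  ⇒  FFFFF..F  {b→[4]; c→[0, 1, 2, 3]; d→[7]}
  7. unlink(d)  ⇒  FFFFF...  {b→[4]; c→[0, 1, 2, 3]}
  8. unlink(b)  ⇒  FFFF....  {c→[0, 1, 2, 3]}
  9. truncate(c, 3)  ⇒  FFF.....  {c→[0, 1, 2]}
  10. truncate(c, 1)  ⇒  F.......  {c→[0]}
  11. append(c, 3)  ⇒  FFFF....  {c→[0, 1, 2, 3]}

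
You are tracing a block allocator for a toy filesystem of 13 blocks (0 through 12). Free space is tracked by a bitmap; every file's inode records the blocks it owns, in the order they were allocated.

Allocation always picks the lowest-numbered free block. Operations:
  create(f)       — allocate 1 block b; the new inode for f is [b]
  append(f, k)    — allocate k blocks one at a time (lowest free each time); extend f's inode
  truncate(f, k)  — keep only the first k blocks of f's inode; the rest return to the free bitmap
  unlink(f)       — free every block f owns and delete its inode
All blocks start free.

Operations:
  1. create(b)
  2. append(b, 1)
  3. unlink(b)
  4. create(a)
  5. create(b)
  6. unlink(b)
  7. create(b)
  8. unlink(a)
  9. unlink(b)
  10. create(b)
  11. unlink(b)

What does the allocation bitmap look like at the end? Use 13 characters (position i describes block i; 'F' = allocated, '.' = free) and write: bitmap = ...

bitmap = .............

  1. create(b)  ⇒  F............  {b→[0]}
  2. append(b, 1)  ⇒  FF...........  {b→[0, 1]}
  3. unlink(b)  ⇒  .............  {}
  4. create(a)  ⇒  F............  {a→[0]}
  5. create(b)  ⇒  FF...........  {a→[0]; b→[1]}
  6. unlink(b)  ⇒  F............  {a→[0]}
  7. create(b)  ⇒  FF...........  {a→[0]; b→[1]}
  8. unlink(a)  ⇒  .F...........  {b→[1]}
  9. unlink(b)  ⇒  .............  {}
  10. create(b)  ⇒  F............  {b→[0]}
  11. unlink(b)  ⇒  .............  {}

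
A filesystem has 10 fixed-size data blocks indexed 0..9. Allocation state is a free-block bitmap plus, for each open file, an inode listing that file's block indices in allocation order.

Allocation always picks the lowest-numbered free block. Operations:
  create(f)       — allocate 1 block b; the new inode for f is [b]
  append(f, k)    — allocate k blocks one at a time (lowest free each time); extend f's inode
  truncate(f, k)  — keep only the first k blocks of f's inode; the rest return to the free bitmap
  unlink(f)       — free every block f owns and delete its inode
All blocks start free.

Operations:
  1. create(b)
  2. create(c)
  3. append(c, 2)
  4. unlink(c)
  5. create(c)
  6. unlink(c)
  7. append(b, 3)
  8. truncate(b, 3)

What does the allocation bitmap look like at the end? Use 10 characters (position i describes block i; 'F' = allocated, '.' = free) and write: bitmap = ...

  1. create(b)  ⇒  F.........  {b→[0]}
  2. create(c)  ⇒  FF........  {b→[0]; c→[1]}
  3. append(c, 2)  ⇒  FFFF......  {b→[0]; c→[1, 2, 3]}
  4. unlink(c)  ⇒  F.........  {b→[0]}
  5. create(c)  ⇒  FF........  {b→[0]; c→[1]}
  6. unlink(c)  ⇒  F.........  {b→[0]}
  7. append(b, 3)  ⇒  FFFF......  {b→[0, 1, 2, 3]}
  8. truncate(b, 3)  ⇒  FFF.......  {b→[0, 1, 2]}

bitmap = FFF.......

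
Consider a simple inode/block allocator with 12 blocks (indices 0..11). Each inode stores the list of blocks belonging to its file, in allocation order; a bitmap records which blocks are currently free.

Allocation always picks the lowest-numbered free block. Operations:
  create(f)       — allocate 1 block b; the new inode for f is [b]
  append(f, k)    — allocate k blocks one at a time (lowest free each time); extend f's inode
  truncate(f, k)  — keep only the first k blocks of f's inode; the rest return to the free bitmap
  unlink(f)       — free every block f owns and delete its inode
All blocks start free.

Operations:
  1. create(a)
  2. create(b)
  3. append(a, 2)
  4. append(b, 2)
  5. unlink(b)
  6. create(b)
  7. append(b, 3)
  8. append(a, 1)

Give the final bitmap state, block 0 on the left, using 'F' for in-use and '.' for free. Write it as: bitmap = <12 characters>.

after create(a) → a:[0]  free=[F...........]
after create(b) → a:[0], b:[1]  free=[FF..........]
after append(a, 2) → a:[0, 2, 3], b:[1]  free=[FFFF........]
after append(b, 2) → a:[0, 2, 3], b:[1, 4, 5]  free=[FFFFFF......]
after unlink(b) → a:[0, 2, 3]  free=[F.FF........]
after create(b) → a:[0, 2, 3], b:[1]  free=[FFFF........]
after append(b, 3) → a:[0, 2, 3], b:[1, 4, 5, 6]  free=[FFFFFFF.....]
after append(a, 1) → a:[0, 2, 3, 7], b:[1, 4, 5, 6]  free=[FFFFFFFF....]

bitmap = FFFFFFFF....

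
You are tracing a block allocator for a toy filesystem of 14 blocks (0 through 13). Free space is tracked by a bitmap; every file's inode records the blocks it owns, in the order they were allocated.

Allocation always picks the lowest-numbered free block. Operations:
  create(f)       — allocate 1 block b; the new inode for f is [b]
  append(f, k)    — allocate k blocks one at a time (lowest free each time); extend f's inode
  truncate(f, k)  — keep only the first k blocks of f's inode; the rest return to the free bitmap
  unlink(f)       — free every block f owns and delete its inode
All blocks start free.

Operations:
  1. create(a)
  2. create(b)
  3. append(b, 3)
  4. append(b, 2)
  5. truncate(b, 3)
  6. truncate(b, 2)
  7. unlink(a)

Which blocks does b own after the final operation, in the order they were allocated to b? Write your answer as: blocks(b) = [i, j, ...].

  1. create(a)  ⇒  F.............  {a→[0]}
  2. create(b)  ⇒  FF............  {a→[0]; b→[1]}
  3. append(b, 3)  ⇒  FFFFF.........  {a→[0]; b→[1, 2, 3, 4]}
  4. append(b, 2)  ⇒  FFFFFFF.......  {a→[0]; b→[1, 2, 3, 4, 5, 6]}
  5. truncate(b, 3)  ⇒  FFFF..........  {a→[0]; b→[1, 2, 3]}
  6. truncate(b, 2)  ⇒  FFF...........  {a→[0]; b→[1, 2]}
  7. unlink(a)  ⇒  .FF...........  {b→[1, 2]}

blocks(b) = [1, 2]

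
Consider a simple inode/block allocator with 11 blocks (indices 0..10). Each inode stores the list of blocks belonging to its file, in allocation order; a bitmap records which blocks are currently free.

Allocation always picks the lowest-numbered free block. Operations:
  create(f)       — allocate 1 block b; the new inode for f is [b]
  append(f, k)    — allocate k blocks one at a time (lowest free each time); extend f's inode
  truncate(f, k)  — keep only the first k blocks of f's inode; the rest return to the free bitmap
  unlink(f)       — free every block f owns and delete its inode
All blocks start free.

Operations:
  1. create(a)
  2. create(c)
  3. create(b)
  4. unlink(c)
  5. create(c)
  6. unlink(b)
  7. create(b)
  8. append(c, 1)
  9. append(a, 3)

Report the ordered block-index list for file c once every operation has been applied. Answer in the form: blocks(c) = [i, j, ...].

[1] create(a) — a=0 (map F..........)
[2] create(c) — a=0 c=1 (map FF.........)
[3] create(b) — a=0 b=2 c=1 (map FFF........)
[4] unlink(c) — a=0 b=2 (map F.F........)
[5] create(c) — a=0 b=2 c=1 (map FFF........)
[6] unlink(b) — a=0 c=1 (map FF.........)
[7] create(b) — a=0 b=2 c=1 (map FFF........)
[8] append(c, 1) — a=0 b=2 c=1,3 (map FFFF.......)
[9] append(a, 3) — a=0,4,5,6 b=2 c=1,3 (map FFFFFFF....)

blocks(c) = [1, 3]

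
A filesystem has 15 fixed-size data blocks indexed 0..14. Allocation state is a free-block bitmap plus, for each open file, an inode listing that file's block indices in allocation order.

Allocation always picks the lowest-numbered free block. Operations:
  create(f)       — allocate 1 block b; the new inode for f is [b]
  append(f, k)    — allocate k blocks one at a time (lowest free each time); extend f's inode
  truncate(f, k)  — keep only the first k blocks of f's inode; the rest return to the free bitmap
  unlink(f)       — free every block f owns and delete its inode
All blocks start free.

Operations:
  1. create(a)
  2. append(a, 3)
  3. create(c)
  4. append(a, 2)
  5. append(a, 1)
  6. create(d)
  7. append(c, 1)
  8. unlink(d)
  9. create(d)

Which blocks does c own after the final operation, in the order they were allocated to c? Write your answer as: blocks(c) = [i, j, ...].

after create(a) → a:[0]  free=[F..............]
after append(a, 3) → a:[0, 1, 2, 3]  free=[FFFF...........]
after create(c) → a:[0, 1, 2, 3], c:[4]  free=[FFFFF..........]
after append(a, 2) → a:[0, 1, 2, 3, 5, 6], c:[4]  free=[FFFFFFF........]
after append(a, 1) → a:[0, 1, 2, 3, 5, 6, 7], c:[4]  free=[FFFFFFFF.......]
after create(d) → a:[0, 1, 2, 3, 5, 6, 7], c:[4], d:[8]  free=[FFFFFFFFF......]
after append(c, 1) → a:[0, 1, 2, 3, 5, 6, 7], c:[4, 9], d:[8]  free=[FFFFFFFFFF.....]
after unlink(d) → a:[0, 1, 2, 3, 5, 6, 7], c:[4, 9]  free=[FFFFFFFF.F.....]
after create(d) → a:[0, 1, 2, 3, 5, 6, 7], c:[4, 9], d:[8]  free=[FFFFFFFFFF.....]

blocks(c) = [4, 9]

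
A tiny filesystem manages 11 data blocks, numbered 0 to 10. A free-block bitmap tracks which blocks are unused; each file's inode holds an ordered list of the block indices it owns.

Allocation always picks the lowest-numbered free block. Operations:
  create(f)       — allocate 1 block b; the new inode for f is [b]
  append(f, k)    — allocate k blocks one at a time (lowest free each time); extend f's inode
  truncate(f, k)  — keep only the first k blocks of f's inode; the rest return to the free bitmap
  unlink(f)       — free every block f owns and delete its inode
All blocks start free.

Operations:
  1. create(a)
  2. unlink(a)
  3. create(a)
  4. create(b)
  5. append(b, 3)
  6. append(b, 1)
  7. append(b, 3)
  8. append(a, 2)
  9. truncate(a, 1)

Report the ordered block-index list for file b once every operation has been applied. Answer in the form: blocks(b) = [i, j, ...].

after create(a) → a:[0]  free=[F..........]
after unlink(a) →   free=[...........]
after create(a) → a:[0]  free=[F..........]
after create(b) → a:[0], b:[1]  free=[FF.........]
after append(b, 3) → a:[0], b:[1, 2, 3, 4]  free=[FFFFF......]
after append(b, 1) → a:[0], b:[1, 2, 3, 4, 5]  free=[FFFFFF.....]
after append(b, 3) → a:[0], b:[1, 2, 3, 4, 5, 6, 7, 8]  free=[FFFFFFFFF..]
after append(a, 2) → a:[0, 9, 10], b:[1, 2, 3, 4, 5, 6, 7, 8]  free=[FFFFFFFFFFF]
after truncate(a, 1) → a:[0], b:[1, 2, 3, 4, 5, 6, 7, 8]  free=[FFFFFFFFF..]

blocks(b) = [1, 2, 3, 4, 5, 6, 7, 8]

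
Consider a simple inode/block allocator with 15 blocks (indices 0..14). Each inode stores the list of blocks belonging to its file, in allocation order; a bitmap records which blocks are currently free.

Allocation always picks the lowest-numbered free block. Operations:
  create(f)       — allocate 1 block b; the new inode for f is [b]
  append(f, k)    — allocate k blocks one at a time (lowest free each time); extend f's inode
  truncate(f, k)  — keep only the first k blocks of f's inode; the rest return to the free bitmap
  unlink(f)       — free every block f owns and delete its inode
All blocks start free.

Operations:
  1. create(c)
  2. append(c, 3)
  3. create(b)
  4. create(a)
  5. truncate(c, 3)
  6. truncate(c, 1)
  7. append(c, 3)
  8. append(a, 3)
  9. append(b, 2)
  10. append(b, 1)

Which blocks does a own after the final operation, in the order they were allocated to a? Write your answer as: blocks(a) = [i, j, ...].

[1] create(c) — c=0 (map F..............)
[2] append(c, 3) — c=0,1,2,3 (map FFFF...........)
[3] create(b) — b=4 c=0,1,2,3 (map FFFFF..........)
[4] create(a) — a=5 b=4 c=0,1,2,3 (map FFFFFF.........)
[5] truncate(c, 3) — a=5 b=4 c=0,1,2 (map FFF.FF.........)
[6] truncate(c, 1) — a=5 b=4 c=0 (map F...FF.........)
[7] append(c, 3) — a=5 b=4 c=0,1,2,3 (map FFFFFF.........)
[8] append(a, 3) — a=5,6,7,8 b=4 c=0,1,2,3 (map FFFFFFFFF......)
[9] append(b, 2) — a=5,6,7,8 b=4,9,10 c=0,1,2,3 (map FFFFFFFFFFF....)
[10] append(b, 1) — a=5,6,7,8 b=4,9,10,11 c=0,1,2,3 (map FFFFFFFFFFFF...)

blocks(a) = [5, 6, 7, 8]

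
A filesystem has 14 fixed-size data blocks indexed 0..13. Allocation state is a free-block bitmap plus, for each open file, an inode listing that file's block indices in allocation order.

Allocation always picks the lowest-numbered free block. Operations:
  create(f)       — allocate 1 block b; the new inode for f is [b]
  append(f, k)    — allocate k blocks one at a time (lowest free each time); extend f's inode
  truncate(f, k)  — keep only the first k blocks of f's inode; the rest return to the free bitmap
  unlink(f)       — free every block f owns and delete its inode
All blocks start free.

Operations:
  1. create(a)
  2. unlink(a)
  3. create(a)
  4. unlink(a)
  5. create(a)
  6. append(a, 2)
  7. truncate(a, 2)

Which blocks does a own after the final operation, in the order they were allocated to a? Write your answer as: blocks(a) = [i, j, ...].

[1] create(a) — a=0 (map F.............)
[2] unlink(a) —  (map ..............)
[3] create(a) — a=0 (map F.............)
[4] unlink(a) —  (map ..............)
[5] create(a) — a=0 (map F.............)
[6] append(a, 2) — a=0,1,2 (map FFF...........)
[7] truncate(a, 2) — a=0,1 (map FF............)

blocks(a) = [0, 1]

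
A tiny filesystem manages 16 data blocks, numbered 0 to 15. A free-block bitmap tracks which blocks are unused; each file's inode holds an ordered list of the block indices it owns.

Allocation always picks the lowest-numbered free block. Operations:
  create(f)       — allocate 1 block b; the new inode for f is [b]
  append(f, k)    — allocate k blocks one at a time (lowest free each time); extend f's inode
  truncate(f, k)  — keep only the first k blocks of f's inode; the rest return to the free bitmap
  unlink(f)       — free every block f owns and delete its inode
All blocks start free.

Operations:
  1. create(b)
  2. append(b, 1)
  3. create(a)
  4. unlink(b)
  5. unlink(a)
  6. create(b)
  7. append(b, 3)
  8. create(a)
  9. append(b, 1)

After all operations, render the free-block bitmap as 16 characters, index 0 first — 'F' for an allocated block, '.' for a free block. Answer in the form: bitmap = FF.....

bitmap = FFFFFF..........

create(b): bitmap=F............... | b=[0]
append(b, 1): bitmap=FF.............. | b=[0, 1]
create(a): bitmap=FFF............. | a=[2] b=[0, 1]
unlink(b): bitmap=..F............. | a=[2]
unlink(a): bitmap=................ | 
create(b): bitmap=F............... | b=[0]
append(b, 3): bitmap=FFFF............ | b=[0, 1, 2, 3]
create(a): bitmap=FFFFF........... | a=[4] b=[0, 1, 2, 3]
append(b, 1): bitmap=FFFFFF.......... | a=[4] b=[0, 1, 2, 3, 5]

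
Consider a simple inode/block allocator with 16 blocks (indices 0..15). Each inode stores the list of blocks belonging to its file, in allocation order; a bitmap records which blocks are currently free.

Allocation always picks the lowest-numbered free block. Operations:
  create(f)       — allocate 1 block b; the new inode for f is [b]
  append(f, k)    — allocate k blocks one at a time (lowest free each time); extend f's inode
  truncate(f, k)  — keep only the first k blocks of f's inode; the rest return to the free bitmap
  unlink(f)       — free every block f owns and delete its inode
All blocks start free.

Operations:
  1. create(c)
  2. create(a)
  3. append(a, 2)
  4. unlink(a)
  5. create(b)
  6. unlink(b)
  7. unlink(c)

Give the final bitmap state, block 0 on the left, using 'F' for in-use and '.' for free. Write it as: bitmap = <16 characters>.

bitmap = ................

  1. create(c)  ⇒  F...............  {c→[0]}
  2. create(a)  ⇒  FF..............  {a→[1]; c→[0]}
  3. append(a, 2)  ⇒  FFFF............  {a→[1, 2, 3]; c→[0]}
  4. unlink(a)  ⇒  F...............  {c→[0]}
  5. create(b)  ⇒  FF..............  {b→[1]; c→[0]}
  6. unlink(b)  ⇒  F...............  {c→[0]}
  7. unlink(c)  ⇒  ................  {}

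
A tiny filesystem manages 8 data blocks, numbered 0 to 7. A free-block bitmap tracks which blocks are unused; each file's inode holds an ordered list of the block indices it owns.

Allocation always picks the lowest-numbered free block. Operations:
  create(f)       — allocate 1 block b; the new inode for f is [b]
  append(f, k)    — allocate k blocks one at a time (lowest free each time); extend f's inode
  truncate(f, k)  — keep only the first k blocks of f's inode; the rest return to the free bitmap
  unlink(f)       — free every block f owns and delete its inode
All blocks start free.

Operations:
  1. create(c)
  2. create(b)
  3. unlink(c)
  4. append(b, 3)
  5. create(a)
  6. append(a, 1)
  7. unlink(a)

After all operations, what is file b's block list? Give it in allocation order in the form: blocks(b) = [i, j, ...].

[1] create(c) — c=0 (map F.......)
[2] create(b) — b=1 c=0 (map FF......)
[3] unlink(c) — b=1 (map .F......)
[4] append(b, 3) — b=1,0,2,3 (map FFFF....)
[5] create(a) — a=4 b=1,0,2,3 (map FFFFF...)
[6] append(a, 1) — a=4,5 b=1,0,2,3 (map FFFFFF..)
[7] unlink(a) — b=1,0,2,3 (map FFFF....)

blocks(b) = [1, 0, 2, 3]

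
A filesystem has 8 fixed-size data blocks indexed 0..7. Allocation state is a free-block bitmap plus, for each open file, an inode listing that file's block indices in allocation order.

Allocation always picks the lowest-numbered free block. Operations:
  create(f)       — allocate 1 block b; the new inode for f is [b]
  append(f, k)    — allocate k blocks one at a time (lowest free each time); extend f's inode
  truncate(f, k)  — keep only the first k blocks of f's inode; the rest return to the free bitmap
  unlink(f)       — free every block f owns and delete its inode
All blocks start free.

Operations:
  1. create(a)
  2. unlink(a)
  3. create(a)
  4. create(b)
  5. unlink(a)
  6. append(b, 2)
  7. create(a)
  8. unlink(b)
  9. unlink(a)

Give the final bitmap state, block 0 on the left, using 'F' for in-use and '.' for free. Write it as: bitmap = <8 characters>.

bitmap = ........

after create(a) → a:[0]  free=[F.......]
after unlink(a) →   free=[........]
after create(a) → a:[0]  free=[F.......]
after create(b) → a:[0], b:[1]  free=[FF......]
after unlink(a) → b:[1]  free=[.F......]
after append(b, 2) → b:[1, 0, 2]  free=[FFF.....]
after create(a) → a:[3], b:[1, 0, 2]  free=[FFFF....]
after unlink(b) → a:[3]  free=[...F....]
after unlink(a) →   free=[........]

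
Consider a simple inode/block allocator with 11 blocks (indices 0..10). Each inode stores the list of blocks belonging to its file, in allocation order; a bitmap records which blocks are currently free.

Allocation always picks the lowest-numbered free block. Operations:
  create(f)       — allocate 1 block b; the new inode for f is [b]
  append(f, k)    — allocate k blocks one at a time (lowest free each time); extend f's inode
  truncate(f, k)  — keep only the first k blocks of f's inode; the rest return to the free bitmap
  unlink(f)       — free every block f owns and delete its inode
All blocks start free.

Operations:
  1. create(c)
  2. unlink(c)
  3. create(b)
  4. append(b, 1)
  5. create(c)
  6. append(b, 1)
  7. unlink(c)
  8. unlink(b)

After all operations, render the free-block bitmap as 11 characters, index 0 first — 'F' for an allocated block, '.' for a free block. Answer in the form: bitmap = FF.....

bitmap = ...........

after create(c) → c:[0]  free=[F..........]
after unlink(c) →   free=[...........]
after create(b) → b:[0]  free=[F..........]
after append(b, 1) → b:[0, 1]  free=[FF.........]
after create(c) → b:[0, 1], c:[2]  free=[FFF........]
after append(b, 1) → b:[0, 1, 3], c:[2]  free=[FFFF.......]
after unlink(c) → b:[0, 1, 3]  free=[FF.F.......]
after unlink(b) →   free=[...........]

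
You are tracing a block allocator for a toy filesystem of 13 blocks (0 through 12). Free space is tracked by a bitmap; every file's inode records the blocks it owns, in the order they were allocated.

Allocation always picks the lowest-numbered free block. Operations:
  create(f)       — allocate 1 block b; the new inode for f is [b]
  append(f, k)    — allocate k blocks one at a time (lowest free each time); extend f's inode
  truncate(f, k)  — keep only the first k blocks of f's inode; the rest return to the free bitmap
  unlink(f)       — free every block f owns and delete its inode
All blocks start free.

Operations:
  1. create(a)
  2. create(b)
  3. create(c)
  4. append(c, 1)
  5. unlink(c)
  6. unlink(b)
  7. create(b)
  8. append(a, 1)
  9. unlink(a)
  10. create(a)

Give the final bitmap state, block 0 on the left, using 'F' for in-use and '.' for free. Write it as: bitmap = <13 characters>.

create(a): bitmap=F............ | a=[0]
create(b): bitmap=FF........... | a=[0] b=[1]
create(c): bitmap=FFF.......... | a=[0] b=[1] c=[2]
append(c, 1): bitmap=FFFF......... | a=[0] b=[1] c=[2, 3]
unlink(c): bitmap=FF........... | a=[0] b=[1]
unlink(b): bitmap=F............ | a=[0]
create(b): bitmap=FF........... | a=[0] b=[1]
append(a, 1): bitmap=FFF.......... | a=[0, 2] b=[1]
unlink(a): bitmap=.F........... | b=[1]
create(a): bitmap=FF........... | a=[0] b=[1]

bitmap = FF...........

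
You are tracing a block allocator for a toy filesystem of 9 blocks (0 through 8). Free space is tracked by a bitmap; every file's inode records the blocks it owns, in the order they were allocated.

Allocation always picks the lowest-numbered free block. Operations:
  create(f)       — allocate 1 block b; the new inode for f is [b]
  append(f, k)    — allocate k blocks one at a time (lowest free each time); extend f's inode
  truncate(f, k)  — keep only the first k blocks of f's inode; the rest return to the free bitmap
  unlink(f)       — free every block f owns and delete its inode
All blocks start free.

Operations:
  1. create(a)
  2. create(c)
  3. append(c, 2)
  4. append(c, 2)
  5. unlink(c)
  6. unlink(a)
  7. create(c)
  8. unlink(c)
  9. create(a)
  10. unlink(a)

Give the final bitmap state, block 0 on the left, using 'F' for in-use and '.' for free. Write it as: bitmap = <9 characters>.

create(a): bitmap=F........ | a=[0]
create(c): bitmap=FF....... | a=[0] c=[1]
append(c, 2): bitmap=FFFF..... | a=[0] c=[1, 2, 3]
append(c, 2): bitmap=FFFFFF... | a=[0] c=[1, 2, 3, 4, 5]
unlink(c): bitmap=F........ | a=[0]
unlink(a): bitmap=......... | 
create(c): bitmap=F........ | c=[0]
unlink(c): bitmap=......... | 
create(a): bitmap=F........ | a=[0]
unlink(a): bitmap=......... | 

bitmap = .........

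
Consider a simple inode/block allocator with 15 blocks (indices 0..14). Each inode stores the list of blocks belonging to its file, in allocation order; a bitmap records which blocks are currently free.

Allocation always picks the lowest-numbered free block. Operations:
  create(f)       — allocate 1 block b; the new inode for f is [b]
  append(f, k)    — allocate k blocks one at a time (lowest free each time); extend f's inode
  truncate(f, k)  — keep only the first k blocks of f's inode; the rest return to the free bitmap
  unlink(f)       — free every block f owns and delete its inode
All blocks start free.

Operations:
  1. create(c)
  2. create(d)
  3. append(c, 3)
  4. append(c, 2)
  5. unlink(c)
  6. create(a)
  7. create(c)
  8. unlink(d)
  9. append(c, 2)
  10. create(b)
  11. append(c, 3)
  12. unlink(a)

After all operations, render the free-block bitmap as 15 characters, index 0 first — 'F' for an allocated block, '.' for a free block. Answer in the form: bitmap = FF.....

bitmap = .FFFFFFF.......

  1. create(c)  ⇒  F..............  {c→[0]}
  2. create(d)  ⇒  FF.............  {c→[0]; d→[1]}
  3. append(c, 3)  ⇒  FFFFF..........  {c→[0, 2, 3, 4]; d→[1]}
  4. append(c, 2)  ⇒  FFFFFFF........  {c→[0, 2, 3, 4, 5, 6]; d→[1]}
  5. unlink(c)  ⇒  .F.............  {d→[1]}
  6. create(a)  ⇒  FF.............  {a→[0]; d→[1]}
  7. create(c)  ⇒  FFF............  {a→[0]; c→[2]; d→[1]}
  8. unlink(d)  ⇒  F.F............  {a→[0]; c→[2]}
  9. append(c, 2)  ⇒  FFFF...........  {a→[0]; c→[2, 1, 3]}
  10. create(b)  ⇒  FFFFF..........  {a→[0]; b→[4]; c→[2, 1, 3]}
  11. append(c, 3)  ⇒  FFFFFFFF.......  {a→[0]; b→[4]; c→[2, 1, 3, 5, 6, 7]}
  12. unlink(a)  ⇒  .FFFFFFF.......  {b→[4]; c→[2, 1, 3, 5, 6, 7]}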